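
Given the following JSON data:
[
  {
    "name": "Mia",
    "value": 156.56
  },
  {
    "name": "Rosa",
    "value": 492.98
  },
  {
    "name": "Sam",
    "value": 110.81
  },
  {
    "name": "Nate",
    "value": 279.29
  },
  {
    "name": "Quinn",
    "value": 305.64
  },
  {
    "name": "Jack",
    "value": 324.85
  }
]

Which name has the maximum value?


Comparing values:
  Mia: 156.56
  Rosa: 492.98
  Sam: 110.81
  Nate: 279.29
  Quinn: 305.64
  Jack: 324.85
Maximum: Rosa (492.98)

ANSWER: Rosa


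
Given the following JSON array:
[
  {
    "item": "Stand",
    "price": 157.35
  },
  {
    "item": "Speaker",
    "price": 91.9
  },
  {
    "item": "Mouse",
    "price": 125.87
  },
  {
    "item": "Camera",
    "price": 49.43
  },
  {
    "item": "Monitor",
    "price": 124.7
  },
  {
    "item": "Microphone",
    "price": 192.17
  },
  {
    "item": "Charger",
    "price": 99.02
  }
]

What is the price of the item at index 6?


Array index 6 -> Charger
price = 99.02

ANSWER: 99.02


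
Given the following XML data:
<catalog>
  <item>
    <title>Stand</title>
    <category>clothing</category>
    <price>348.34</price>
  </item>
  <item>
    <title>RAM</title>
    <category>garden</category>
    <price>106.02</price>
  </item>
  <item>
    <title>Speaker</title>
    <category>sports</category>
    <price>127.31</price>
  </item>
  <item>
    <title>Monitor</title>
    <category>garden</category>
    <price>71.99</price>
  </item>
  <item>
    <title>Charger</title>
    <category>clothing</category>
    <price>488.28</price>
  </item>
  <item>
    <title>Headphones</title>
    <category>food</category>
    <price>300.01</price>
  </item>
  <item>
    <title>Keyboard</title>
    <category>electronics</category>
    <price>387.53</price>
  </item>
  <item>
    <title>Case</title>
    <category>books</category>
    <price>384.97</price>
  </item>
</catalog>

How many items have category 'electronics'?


Scanning <item> elements for <category>electronics</category>:
  Item 7: Keyboard -> MATCH
Count: 1

ANSWER: 1


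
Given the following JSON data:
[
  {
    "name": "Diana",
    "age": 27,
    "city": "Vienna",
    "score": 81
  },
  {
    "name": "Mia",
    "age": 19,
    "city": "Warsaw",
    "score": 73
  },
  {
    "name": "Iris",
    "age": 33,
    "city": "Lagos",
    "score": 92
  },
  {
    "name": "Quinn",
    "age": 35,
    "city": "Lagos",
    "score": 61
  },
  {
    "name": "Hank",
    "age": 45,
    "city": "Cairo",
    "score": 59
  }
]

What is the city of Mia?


Looking up record where name = Mia
Record index: 1
Field 'city' = Warsaw

ANSWER: Warsaw


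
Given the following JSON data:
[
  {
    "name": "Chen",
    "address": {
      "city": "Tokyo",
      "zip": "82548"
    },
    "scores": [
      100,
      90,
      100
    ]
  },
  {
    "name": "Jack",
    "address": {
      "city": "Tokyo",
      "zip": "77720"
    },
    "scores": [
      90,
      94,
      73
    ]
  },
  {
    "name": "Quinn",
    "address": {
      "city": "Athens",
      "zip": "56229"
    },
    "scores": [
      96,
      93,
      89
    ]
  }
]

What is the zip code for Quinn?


Path: records[2].address.zip
Value: 56229

ANSWER: 56229


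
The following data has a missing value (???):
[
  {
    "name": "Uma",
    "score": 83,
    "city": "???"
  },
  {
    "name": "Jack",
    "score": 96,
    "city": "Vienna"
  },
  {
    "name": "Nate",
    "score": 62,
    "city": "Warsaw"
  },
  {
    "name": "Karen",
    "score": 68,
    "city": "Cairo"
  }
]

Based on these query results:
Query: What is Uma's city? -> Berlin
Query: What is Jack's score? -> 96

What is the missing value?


The missing value is Uma's city
From query: Uma's city = Berlin

ANSWER: Berlin


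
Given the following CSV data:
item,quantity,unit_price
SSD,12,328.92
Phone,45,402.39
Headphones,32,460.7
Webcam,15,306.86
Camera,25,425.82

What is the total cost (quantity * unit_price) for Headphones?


Row: Headphones
quantity = 32
unit_price = 460.7
total = 32 * 460.7 = 14742.4

ANSWER: 14742.4


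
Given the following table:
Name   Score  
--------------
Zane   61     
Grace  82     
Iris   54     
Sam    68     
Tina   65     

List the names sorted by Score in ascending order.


Sorting by Score (ascending):
  Iris: 54
  Zane: 61
  Tina: 65
  Sam: 68
  Grace: 82


ANSWER: Iris, Zane, Tina, Sam, Grace


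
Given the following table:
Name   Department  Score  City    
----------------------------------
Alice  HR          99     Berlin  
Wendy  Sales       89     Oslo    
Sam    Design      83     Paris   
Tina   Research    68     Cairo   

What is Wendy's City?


Row 2: Wendy
City = Oslo

ANSWER: Oslo


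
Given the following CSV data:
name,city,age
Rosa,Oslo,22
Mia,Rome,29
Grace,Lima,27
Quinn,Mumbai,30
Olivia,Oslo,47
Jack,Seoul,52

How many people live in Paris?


Scanning city column for 'Paris':
Total matches: 0

ANSWER: 0


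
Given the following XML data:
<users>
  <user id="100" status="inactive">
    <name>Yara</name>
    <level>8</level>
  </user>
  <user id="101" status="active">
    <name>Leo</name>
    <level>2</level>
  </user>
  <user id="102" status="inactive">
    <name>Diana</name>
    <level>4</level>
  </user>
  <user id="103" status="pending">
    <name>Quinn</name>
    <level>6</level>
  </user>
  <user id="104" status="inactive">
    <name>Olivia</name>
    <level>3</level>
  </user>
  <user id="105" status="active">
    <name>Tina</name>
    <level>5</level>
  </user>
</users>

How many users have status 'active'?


Counting users with status='active':
  Leo (id=101) -> MATCH
  Tina (id=105) -> MATCH
Count: 2

ANSWER: 2


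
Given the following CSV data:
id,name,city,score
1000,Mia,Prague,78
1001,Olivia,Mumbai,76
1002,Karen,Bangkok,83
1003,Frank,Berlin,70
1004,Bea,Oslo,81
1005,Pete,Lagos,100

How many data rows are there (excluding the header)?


Counting rows (excluding header):
Header: id,name,city,score
Data rows: 6

ANSWER: 6


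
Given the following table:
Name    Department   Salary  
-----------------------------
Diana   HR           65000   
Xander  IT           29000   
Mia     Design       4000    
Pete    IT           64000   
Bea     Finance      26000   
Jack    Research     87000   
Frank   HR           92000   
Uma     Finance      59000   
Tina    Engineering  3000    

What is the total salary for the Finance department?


Finance department members:
  Bea: 26000
  Uma: 59000
Total = 26000 + 59000 = 85000

ANSWER: 85000


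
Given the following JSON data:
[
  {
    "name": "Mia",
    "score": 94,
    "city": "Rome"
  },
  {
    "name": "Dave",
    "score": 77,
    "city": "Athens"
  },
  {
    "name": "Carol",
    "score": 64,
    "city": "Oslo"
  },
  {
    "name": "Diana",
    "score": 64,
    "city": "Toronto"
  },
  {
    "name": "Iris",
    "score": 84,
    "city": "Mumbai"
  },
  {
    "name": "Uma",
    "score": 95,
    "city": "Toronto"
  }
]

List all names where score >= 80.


Filtering records where score >= 80:
  Mia (score=94) -> YES
  Dave (score=77) -> no
  Carol (score=64) -> no
  Diana (score=64) -> no
  Iris (score=84) -> YES
  Uma (score=95) -> YES


ANSWER: Mia, Iris, Uma


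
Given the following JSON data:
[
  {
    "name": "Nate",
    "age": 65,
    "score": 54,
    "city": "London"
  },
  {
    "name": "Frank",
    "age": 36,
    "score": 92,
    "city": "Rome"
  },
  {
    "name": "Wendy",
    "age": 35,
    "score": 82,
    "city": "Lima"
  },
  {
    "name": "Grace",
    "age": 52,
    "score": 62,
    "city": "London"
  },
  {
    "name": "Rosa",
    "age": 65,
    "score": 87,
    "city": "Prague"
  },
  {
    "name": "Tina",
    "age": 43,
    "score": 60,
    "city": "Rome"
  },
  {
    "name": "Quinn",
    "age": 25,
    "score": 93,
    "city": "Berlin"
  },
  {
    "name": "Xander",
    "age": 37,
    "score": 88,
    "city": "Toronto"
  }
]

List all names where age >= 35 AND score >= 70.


Checking both conditions:
  Nate (age=65, score=54) -> no
  Frank (age=36, score=92) -> YES
  Wendy (age=35, score=82) -> YES
  Grace (age=52, score=62) -> no
  Rosa (age=65, score=87) -> YES
  Tina (age=43, score=60) -> no
  Quinn (age=25, score=93) -> no
  Xander (age=37, score=88) -> YES


ANSWER: Frank, Wendy, Rosa, Xander


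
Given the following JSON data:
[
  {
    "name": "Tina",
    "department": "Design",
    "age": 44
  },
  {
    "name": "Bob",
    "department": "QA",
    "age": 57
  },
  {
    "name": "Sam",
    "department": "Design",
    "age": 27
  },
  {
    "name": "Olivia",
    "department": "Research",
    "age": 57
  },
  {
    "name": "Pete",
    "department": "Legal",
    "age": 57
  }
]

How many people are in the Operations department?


Scanning records for department = Operations
  No matches found
Count: 0

ANSWER: 0


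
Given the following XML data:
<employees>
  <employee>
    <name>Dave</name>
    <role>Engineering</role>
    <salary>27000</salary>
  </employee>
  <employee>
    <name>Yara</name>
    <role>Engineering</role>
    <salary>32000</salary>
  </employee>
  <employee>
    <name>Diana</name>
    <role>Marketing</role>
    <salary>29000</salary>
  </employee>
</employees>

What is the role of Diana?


Searching for <employee> with <name>Diana</name>
Found at position 3
<role>Marketing</role>

ANSWER: Marketing


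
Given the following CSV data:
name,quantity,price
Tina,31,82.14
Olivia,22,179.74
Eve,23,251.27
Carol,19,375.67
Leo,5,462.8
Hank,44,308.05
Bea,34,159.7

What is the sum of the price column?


Values in 'price' column:
  Row 1: 82.14
  Row 2: 179.74
  Row 3: 251.27
  Row 4: 375.67
  Row 5: 462.8
  Row 6: 308.05
  Row 7: 159.7
Sum = 82.14 + 179.74 + 251.27 + 375.67 + 462.8 + 308.05 + 159.7 = 1819.37

ANSWER: 1819.37


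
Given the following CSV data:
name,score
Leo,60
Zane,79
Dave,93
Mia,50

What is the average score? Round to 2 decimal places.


Scores: 60, 79, 93, 50
Sum = 282
Count = 4
Average = 282 / 4 = 70.50

ANSWER: 70.50


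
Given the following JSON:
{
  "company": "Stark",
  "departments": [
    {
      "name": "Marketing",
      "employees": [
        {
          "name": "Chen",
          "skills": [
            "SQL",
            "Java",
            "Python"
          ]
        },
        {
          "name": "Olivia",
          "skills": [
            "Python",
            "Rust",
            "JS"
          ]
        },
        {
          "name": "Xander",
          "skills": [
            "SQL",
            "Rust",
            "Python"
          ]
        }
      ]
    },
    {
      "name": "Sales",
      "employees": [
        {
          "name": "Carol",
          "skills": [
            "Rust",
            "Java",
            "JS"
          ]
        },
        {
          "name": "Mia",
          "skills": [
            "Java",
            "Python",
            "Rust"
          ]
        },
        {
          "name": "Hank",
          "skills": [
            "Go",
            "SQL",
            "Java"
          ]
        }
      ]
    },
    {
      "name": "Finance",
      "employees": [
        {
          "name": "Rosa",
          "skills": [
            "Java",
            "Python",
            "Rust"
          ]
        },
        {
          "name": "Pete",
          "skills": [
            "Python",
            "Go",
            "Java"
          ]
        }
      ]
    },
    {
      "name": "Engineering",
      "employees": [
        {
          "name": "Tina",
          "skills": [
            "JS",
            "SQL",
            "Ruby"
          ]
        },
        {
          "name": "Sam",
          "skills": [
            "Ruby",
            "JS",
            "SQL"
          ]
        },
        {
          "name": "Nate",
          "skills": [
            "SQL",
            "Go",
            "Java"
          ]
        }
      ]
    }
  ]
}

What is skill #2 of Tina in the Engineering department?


Path: departments[3].employees[0].skills[1]
Value: SQL

ANSWER: SQL


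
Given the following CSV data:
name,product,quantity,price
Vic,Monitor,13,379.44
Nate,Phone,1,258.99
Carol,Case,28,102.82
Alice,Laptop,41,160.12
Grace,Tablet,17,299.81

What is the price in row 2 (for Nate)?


Row 2: Nate
Column 'price' = 258.99

ANSWER: 258.99


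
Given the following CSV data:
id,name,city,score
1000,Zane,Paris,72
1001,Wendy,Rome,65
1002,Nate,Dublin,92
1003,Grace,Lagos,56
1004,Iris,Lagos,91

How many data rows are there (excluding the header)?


Counting rows (excluding header):
Header: id,name,city,score
Data rows: 5

ANSWER: 5


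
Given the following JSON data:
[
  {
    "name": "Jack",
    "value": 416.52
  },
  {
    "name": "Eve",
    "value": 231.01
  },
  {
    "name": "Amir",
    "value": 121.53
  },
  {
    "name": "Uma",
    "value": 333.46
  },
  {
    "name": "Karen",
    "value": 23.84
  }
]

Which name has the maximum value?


Comparing values:
  Jack: 416.52
  Eve: 231.01
  Amir: 121.53
  Uma: 333.46
  Karen: 23.84
Maximum: Jack (416.52)

ANSWER: Jack


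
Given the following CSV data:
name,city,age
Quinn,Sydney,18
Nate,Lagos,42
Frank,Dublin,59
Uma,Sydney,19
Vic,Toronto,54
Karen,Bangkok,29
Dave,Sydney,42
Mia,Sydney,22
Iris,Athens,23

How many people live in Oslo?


Scanning city column for 'Oslo':
Total matches: 0

ANSWER: 0


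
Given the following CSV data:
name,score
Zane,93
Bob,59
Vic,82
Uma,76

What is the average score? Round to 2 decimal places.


Scores: 93, 59, 82, 76
Sum = 310
Count = 4
Average = 310 / 4 = 77.50

ANSWER: 77.50


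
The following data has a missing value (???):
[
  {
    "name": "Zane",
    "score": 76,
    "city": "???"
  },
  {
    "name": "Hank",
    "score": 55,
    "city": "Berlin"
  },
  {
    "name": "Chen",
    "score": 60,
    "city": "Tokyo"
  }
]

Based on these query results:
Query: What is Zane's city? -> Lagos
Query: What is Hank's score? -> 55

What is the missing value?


The missing value is Zane's city
From query: Zane's city = Lagos

ANSWER: Lagos


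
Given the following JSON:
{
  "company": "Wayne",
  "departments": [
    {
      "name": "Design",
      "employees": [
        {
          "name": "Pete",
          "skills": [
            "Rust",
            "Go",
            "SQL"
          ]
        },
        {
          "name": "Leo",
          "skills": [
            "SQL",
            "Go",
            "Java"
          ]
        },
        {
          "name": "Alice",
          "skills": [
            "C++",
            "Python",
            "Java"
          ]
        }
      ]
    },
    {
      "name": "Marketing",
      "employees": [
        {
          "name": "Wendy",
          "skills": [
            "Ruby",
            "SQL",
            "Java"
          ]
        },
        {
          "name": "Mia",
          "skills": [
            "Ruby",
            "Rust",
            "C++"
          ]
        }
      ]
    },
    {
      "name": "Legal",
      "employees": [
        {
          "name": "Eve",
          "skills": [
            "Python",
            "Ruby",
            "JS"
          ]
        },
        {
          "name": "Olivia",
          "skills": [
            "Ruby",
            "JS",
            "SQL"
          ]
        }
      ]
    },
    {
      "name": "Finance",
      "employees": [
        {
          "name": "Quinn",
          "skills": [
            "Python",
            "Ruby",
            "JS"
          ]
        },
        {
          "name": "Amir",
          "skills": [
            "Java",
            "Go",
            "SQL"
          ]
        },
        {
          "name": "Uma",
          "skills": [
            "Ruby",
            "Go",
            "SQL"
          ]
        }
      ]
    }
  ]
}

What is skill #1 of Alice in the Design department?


Path: departments[0].employees[2].skills[0]
Value: C++

ANSWER: C++


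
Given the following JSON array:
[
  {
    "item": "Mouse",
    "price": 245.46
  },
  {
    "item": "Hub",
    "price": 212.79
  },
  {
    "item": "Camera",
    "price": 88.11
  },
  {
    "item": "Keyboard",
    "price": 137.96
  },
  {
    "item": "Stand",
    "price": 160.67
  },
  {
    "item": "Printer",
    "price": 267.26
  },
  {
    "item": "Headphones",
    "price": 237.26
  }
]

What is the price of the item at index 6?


Array index 6 -> Headphones
price = 237.26

ANSWER: 237.26


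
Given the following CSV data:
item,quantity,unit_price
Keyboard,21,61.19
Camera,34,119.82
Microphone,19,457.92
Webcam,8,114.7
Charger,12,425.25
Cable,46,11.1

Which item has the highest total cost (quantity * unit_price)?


Computing row totals:
  Keyboard: 1284.99
  Camera: 4073.88
  Microphone: 8700.48
  Webcam: 917.6
  Charger: 5103.0
  Cable: 510.6
Maximum: Microphone (8700.48)

ANSWER: Microphone


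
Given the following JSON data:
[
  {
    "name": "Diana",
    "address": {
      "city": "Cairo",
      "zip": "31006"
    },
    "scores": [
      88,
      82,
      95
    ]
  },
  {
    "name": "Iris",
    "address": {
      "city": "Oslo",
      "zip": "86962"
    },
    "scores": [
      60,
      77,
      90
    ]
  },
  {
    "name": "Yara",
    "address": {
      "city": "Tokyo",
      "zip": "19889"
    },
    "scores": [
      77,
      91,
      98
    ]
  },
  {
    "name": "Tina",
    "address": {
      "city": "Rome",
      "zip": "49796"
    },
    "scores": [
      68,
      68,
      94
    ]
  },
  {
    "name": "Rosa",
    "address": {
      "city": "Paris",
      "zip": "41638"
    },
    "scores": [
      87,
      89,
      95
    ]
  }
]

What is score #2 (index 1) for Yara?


Path: records[2].scores[1]
Value: 91

ANSWER: 91


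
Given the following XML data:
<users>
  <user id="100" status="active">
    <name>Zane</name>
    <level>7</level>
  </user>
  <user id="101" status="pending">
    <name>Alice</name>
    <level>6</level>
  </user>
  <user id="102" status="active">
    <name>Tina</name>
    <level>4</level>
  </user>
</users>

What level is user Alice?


Finding user: Alice
<level>6</level>

ANSWER: 6


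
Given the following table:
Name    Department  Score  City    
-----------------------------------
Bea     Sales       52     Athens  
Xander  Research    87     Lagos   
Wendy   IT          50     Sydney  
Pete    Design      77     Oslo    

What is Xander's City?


Row 2: Xander
City = Lagos

ANSWER: Lagos


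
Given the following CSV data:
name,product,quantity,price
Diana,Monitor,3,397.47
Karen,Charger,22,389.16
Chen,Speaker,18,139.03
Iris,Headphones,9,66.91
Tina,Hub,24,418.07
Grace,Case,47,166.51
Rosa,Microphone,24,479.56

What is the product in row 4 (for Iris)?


Row 4: Iris
Column 'product' = Headphones

ANSWER: Headphones


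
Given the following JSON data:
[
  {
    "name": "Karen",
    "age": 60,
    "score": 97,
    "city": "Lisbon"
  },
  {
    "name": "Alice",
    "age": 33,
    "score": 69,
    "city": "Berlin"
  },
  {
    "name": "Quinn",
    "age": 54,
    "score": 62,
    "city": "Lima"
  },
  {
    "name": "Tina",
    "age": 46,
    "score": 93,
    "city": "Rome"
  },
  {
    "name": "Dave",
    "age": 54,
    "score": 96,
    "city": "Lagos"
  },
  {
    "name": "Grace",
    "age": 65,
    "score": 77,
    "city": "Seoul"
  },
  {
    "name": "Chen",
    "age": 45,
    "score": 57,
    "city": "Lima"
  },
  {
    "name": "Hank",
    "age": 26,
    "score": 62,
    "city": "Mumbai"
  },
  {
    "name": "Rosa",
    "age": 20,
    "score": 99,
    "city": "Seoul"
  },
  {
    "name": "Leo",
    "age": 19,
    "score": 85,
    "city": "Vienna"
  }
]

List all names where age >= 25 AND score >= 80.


Checking both conditions:
  Karen (age=60, score=97) -> YES
  Alice (age=33, score=69) -> no
  Quinn (age=54, score=62) -> no
  Tina (age=46, score=93) -> YES
  Dave (age=54, score=96) -> YES
  Grace (age=65, score=77) -> no
  Chen (age=45, score=57) -> no
  Hank (age=26, score=62) -> no
  Rosa (age=20, score=99) -> no
  Leo (age=19, score=85) -> no


ANSWER: Karen, Tina, Dave


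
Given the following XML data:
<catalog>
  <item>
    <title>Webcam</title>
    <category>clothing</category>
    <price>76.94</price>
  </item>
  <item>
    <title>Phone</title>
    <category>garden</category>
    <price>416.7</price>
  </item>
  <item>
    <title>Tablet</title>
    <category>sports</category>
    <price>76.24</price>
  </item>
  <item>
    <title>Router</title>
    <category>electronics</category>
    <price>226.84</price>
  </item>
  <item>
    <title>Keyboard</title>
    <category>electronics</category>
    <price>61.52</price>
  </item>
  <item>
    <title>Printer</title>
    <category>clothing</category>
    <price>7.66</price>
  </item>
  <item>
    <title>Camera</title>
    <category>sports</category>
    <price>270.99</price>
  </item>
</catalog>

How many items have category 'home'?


Scanning <item> elements for <category>home</category>:
Count: 0

ANSWER: 0


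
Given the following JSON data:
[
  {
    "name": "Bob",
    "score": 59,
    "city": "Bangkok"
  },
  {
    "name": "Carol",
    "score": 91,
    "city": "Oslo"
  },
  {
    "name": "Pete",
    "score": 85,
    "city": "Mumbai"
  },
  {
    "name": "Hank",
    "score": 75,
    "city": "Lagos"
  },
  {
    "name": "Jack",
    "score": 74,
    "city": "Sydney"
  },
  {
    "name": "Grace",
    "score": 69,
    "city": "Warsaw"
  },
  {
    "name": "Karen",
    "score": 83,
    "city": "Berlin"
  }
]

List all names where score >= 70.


Filtering records where score >= 70:
  Bob (score=59) -> no
  Carol (score=91) -> YES
  Pete (score=85) -> YES
  Hank (score=75) -> YES
  Jack (score=74) -> YES
  Grace (score=69) -> no
  Karen (score=83) -> YES


ANSWER: Carol, Pete, Hank, Jack, Karen


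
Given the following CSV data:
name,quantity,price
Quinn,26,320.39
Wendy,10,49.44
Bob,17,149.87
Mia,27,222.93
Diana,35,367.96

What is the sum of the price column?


Values in 'price' column:
  Row 1: 320.39
  Row 2: 49.44
  Row 3: 149.87
  Row 4: 222.93
  Row 5: 367.96
Sum = 320.39 + 49.44 + 149.87 + 222.93 + 367.96 = 1110.59

ANSWER: 1110.59


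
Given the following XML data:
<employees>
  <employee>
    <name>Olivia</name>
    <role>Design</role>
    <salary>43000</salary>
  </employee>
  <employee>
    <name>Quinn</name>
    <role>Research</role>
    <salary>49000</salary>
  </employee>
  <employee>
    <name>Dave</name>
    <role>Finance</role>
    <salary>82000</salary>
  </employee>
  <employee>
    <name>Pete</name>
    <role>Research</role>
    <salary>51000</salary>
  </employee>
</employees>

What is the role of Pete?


Searching for <employee> with <name>Pete</name>
Found at position 4
<role>Research</role>

ANSWER: Research


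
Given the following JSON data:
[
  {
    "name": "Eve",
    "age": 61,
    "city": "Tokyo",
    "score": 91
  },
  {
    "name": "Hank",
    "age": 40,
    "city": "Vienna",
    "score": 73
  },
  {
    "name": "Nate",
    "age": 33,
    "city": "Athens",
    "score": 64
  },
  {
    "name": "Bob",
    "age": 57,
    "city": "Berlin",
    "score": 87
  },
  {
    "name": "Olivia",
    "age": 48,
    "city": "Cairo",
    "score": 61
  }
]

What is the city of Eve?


Looking up record where name = Eve
Record index: 0
Field 'city' = Tokyo

ANSWER: Tokyo


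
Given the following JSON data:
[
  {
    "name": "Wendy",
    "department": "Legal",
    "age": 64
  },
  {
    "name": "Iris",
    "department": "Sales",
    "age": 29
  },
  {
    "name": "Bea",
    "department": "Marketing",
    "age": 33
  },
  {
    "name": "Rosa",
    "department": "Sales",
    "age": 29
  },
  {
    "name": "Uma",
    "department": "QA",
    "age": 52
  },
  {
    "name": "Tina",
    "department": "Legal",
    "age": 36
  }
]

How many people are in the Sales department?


Scanning records for department = Sales
  Record 1: Iris
  Record 3: Rosa
Count: 2

ANSWER: 2


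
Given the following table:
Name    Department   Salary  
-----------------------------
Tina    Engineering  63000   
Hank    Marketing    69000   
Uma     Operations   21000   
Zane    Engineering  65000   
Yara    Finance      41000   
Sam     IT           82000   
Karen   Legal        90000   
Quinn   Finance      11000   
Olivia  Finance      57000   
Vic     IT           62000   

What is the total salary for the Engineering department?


Engineering department members:
  Tina: 63000
  Zane: 65000
Total = 63000 + 65000 = 128000

ANSWER: 128000


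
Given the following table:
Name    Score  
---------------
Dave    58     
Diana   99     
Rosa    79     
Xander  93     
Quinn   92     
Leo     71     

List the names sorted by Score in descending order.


Sorting by Score (descending):
  Diana: 99
  Xander: 93
  Quinn: 92
  Rosa: 79
  Leo: 71
  Dave: 58


ANSWER: Diana, Xander, Quinn, Rosa, Leo, Dave


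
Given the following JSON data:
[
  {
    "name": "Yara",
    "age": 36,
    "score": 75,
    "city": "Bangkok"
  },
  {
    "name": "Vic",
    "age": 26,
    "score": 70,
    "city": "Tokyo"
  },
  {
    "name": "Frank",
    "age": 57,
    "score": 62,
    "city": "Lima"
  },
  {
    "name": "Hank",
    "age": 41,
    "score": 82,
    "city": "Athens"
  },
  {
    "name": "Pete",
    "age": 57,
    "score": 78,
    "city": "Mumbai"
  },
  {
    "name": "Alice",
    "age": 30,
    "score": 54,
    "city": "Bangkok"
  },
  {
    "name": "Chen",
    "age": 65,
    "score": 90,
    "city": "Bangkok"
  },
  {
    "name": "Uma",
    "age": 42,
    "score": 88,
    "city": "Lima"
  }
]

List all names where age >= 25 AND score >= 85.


Checking both conditions:
  Yara (age=36, score=75) -> no
  Vic (age=26, score=70) -> no
  Frank (age=57, score=62) -> no
  Hank (age=41, score=82) -> no
  Pete (age=57, score=78) -> no
  Alice (age=30, score=54) -> no
  Chen (age=65, score=90) -> YES
  Uma (age=42, score=88) -> YES


ANSWER: Chen, Uma


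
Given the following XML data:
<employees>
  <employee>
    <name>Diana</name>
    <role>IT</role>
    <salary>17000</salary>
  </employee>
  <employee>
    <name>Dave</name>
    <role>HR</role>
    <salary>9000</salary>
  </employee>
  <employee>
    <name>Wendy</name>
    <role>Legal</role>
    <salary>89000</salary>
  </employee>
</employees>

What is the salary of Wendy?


Searching for <employee> with <name>Wendy</name>
Found at position 3
<salary>89000</salary>

ANSWER: 89000


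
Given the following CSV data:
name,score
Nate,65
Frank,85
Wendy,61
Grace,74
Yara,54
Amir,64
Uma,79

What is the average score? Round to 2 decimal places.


Scores: 65, 85, 61, 74, 54, 64, 79
Sum = 482
Count = 7
Average = 482 / 7 = 68.86

ANSWER: 68.86


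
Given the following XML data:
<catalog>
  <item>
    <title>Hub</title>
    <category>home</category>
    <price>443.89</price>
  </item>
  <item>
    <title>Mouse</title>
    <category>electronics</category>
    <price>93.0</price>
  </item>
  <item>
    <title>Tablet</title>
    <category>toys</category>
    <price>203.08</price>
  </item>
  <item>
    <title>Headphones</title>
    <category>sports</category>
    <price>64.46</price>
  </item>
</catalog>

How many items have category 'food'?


Scanning <item> elements for <category>food</category>:
Count: 0

ANSWER: 0


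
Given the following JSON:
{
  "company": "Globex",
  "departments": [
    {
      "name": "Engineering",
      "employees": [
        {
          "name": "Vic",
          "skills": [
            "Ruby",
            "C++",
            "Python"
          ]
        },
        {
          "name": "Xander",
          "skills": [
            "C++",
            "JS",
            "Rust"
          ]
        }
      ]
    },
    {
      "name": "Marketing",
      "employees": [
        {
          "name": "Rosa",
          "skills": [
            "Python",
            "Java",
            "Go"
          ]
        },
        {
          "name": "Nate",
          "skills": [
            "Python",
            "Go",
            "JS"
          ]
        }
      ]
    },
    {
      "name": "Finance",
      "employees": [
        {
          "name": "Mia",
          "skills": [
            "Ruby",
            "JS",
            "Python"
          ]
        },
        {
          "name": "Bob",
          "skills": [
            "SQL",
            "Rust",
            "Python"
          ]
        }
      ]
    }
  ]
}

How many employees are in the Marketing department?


Path: departments[1].employees
Count: 2

ANSWER: 2


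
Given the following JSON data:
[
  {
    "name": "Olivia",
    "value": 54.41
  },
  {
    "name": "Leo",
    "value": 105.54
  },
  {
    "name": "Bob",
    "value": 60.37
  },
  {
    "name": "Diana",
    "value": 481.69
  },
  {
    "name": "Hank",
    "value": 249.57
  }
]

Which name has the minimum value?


Comparing values:
  Olivia: 54.41
  Leo: 105.54
  Bob: 60.37
  Diana: 481.69
  Hank: 249.57
Minimum: Olivia (54.41)

ANSWER: Olivia


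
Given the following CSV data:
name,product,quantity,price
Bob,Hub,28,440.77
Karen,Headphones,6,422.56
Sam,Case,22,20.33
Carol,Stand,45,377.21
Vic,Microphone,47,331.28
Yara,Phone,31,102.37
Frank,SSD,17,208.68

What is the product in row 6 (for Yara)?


Row 6: Yara
Column 'product' = Phone

ANSWER: Phone


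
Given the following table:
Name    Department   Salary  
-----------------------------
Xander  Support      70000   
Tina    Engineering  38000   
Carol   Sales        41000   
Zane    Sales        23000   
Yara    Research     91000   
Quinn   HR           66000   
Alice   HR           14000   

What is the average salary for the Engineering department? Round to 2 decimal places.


Engineering department members:
  Tina: 38000
Sum = 38000
Count = 1
Average = 38000 / 1 = 38000.00

ANSWER: 38000.00


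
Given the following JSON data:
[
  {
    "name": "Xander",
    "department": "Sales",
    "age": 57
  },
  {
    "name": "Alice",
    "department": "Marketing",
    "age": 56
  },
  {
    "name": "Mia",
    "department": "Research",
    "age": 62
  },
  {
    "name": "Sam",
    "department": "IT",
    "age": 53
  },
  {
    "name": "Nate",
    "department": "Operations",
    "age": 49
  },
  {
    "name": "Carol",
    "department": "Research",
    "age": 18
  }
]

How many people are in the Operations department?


Scanning records for department = Operations
  Record 4: Nate
Count: 1

ANSWER: 1


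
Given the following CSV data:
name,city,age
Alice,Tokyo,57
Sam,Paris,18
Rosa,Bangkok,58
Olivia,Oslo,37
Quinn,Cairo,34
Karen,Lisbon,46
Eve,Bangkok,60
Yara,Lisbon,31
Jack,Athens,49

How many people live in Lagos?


Scanning city column for 'Lagos':
Total matches: 0

ANSWER: 0


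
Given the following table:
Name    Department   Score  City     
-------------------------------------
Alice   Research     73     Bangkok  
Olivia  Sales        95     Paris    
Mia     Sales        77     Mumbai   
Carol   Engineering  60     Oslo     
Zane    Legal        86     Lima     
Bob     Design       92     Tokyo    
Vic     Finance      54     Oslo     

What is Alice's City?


Row 1: Alice
City = Bangkok

ANSWER: Bangkok


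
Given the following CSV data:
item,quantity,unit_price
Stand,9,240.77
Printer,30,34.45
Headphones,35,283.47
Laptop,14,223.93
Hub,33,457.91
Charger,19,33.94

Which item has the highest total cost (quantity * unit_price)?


Computing row totals:
  Stand: 2166.93
  Printer: 1033.5
  Headphones: 9921.45
  Laptop: 3135.02
  Hub: 15111.03
  Charger: 644.86
Maximum: Hub (15111.03)

ANSWER: Hub


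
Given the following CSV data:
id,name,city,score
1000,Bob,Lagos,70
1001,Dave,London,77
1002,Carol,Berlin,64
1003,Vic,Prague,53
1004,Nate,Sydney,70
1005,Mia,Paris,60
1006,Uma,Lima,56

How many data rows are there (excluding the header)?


Counting rows (excluding header):
Header: id,name,city,score
Data rows: 7

ANSWER: 7


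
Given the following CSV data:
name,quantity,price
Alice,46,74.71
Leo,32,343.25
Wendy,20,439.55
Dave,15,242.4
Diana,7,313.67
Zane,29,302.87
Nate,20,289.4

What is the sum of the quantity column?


Values in 'quantity' column:
  Row 1: 46
  Row 2: 32
  Row 3: 20
  Row 4: 15
  Row 5: 7
  Row 6: 29
  Row 7: 20
Sum = 46 + 32 + 20 + 15 + 7 + 29 + 20 = 169

ANSWER: 169


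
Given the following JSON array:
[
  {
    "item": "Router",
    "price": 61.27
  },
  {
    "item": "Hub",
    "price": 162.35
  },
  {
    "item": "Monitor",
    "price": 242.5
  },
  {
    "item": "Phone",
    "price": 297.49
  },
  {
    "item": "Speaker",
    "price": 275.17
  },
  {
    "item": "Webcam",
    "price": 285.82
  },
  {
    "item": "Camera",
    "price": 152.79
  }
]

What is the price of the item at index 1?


Array index 1 -> Hub
price = 162.35

ANSWER: 162.35


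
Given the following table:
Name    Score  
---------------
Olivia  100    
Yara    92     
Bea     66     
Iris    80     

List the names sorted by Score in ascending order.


Sorting by Score (ascending):
  Bea: 66
  Iris: 80
  Yara: 92
  Olivia: 100


ANSWER: Bea, Iris, Yara, Olivia


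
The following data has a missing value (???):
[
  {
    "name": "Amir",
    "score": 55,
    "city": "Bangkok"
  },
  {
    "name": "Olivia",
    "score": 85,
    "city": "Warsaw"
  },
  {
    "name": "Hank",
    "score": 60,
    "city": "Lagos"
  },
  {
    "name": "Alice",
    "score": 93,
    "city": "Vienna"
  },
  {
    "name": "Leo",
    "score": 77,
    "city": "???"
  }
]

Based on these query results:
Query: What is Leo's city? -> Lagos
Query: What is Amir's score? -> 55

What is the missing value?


The missing value is Leo's city
From query: Leo's city = Lagos

ANSWER: Lagos


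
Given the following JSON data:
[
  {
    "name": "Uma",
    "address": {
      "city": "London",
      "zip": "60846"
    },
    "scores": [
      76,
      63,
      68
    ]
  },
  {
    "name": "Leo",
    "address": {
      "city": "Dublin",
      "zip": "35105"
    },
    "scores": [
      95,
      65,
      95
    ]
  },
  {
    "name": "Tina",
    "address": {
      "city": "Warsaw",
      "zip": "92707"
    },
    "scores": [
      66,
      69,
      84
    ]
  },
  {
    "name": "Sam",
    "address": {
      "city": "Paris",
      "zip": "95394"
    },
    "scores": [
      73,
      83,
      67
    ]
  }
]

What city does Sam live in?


Path: records[3].address.city
Value: Paris

ANSWER: Paris


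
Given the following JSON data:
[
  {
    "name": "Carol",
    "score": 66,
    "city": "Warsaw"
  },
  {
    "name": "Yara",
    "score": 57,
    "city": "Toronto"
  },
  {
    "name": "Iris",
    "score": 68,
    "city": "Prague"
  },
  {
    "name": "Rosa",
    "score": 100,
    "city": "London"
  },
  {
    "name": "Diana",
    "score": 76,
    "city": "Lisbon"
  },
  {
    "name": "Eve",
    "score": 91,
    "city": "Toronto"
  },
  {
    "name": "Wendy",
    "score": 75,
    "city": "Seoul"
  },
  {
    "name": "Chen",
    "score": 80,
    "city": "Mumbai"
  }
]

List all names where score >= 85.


Filtering records where score >= 85:
  Carol (score=66) -> no
  Yara (score=57) -> no
  Iris (score=68) -> no
  Rosa (score=100) -> YES
  Diana (score=76) -> no
  Eve (score=91) -> YES
  Wendy (score=75) -> no
  Chen (score=80) -> no


ANSWER: Rosa, Eve


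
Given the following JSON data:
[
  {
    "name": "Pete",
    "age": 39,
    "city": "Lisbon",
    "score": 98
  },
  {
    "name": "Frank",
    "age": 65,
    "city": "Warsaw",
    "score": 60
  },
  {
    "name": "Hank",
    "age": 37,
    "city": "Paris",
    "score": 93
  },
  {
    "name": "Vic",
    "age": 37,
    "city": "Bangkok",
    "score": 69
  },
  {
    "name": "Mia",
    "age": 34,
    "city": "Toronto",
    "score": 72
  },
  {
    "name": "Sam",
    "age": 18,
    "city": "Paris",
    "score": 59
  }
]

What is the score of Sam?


Looking up record where name = Sam
Record index: 5
Field 'score' = 59

ANSWER: 59


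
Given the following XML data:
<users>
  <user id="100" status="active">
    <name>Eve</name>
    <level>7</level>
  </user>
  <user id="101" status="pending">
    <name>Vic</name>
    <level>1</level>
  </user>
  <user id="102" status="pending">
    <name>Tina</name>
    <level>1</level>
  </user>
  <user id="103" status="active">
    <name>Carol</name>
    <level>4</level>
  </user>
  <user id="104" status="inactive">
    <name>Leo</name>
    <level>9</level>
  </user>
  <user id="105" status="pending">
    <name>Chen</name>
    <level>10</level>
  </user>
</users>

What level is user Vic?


Finding user: Vic
<level>1</level>

ANSWER: 1


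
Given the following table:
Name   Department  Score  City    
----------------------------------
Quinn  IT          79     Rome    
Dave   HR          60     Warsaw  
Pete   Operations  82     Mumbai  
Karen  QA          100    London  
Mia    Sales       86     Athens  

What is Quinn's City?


Row 1: Quinn
City = Rome

ANSWER: Rome


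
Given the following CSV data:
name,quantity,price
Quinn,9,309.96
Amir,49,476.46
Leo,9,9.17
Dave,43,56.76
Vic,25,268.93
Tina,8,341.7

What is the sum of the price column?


Values in 'price' column:
  Row 1: 309.96
  Row 2: 476.46
  Row 3: 9.17
  Row 4: 56.76
  Row 5: 268.93
  Row 6: 341.7
Sum = 309.96 + 476.46 + 9.17 + 56.76 + 268.93 + 341.7 = 1462.98

ANSWER: 1462.98


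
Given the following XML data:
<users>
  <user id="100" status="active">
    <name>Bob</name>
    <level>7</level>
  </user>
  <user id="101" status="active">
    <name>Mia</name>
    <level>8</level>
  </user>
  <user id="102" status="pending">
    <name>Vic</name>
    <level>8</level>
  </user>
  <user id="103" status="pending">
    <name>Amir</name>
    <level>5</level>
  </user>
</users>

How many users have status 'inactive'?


Counting users with status='inactive':
Count: 0

ANSWER: 0


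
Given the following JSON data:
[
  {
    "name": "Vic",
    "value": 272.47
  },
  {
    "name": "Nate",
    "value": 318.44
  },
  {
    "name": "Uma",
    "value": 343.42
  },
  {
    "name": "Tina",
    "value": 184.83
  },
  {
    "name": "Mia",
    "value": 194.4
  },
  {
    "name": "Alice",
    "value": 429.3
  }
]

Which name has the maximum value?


Comparing values:
  Vic: 272.47
  Nate: 318.44
  Uma: 343.42
  Tina: 184.83
  Mia: 194.4
  Alice: 429.3
Maximum: Alice (429.3)

ANSWER: Alice


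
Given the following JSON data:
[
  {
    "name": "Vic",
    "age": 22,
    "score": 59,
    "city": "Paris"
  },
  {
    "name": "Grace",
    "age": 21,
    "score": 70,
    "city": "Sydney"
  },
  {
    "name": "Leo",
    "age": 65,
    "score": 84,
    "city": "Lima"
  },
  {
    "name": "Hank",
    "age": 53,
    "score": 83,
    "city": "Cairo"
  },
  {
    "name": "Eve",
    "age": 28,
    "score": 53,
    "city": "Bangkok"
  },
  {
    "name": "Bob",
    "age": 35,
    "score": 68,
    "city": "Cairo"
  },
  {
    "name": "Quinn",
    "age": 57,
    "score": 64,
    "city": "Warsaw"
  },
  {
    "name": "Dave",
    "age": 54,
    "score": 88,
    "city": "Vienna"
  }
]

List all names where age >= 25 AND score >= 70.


Checking both conditions:
  Vic (age=22, score=59) -> no
  Grace (age=21, score=70) -> no
  Leo (age=65, score=84) -> YES
  Hank (age=53, score=83) -> YES
  Eve (age=28, score=53) -> no
  Bob (age=35, score=68) -> no
  Quinn (age=57, score=64) -> no
  Dave (age=54, score=88) -> YES


ANSWER: Leo, Hank, Dave


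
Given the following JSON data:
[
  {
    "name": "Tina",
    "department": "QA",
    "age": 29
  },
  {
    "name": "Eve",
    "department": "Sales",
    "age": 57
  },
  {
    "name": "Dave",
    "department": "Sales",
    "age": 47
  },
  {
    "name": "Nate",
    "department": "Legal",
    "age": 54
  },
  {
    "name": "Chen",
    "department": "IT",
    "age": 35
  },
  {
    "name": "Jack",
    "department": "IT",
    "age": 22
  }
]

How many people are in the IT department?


Scanning records for department = IT
  Record 4: Chen
  Record 5: Jack
Count: 2

ANSWER: 2


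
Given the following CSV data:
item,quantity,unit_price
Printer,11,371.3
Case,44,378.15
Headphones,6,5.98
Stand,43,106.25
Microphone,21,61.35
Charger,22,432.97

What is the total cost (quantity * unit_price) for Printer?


Row: Printer
quantity = 11
unit_price = 371.3
total = 11 * 371.3 = 4084.3

ANSWER: 4084.3


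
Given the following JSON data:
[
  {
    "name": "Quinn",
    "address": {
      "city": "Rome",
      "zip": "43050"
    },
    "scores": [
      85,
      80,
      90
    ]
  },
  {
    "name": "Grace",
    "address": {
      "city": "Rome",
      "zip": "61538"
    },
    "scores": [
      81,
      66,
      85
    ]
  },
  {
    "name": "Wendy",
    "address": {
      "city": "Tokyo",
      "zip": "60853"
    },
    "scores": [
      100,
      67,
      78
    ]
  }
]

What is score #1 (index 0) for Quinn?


Path: records[0].scores[0]
Value: 85

ANSWER: 85
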